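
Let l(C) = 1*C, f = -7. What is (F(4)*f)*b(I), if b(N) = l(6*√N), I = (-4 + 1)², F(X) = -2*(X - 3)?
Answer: 252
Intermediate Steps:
l(C) = C
F(X) = 6 - 2*X (F(X) = -2*(-3 + X) = 6 - 2*X)
I = 9 (I = (-3)² = 9)
b(N) = 6*√N
(F(4)*f)*b(I) = ((6 - 2*4)*(-7))*(6*√9) = ((6 - 8)*(-7))*(6*3) = -2*(-7)*18 = 14*18 = 252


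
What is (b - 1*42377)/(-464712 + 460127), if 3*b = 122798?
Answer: 619/1965 ≈ 0.31501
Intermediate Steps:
b = 122798/3 (b = (⅓)*122798 = 122798/3 ≈ 40933.)
(b - 1*42377)/(-464712 + 460127) = (122798/3 - 1*42377)/(-464712 + 460127) = (122798/3 - 42377)/(-4585) = -4333/3*(-1/4585) = 619/1965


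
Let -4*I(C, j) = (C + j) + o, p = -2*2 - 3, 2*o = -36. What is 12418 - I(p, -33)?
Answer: 24807/2 ≈ 12404.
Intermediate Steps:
o = -18 (o = (½)*(-36) = -18)
p = -7 (p = -4 - 3 = -7)
I(C, j) = 9/2 - C/4 - j/4 (I(C, j) = -((C + j) - 18)/4 = -(-18 + C + j)/4 = 9/2 - C/4 - j/4)
12418 - I(p, -33) = 12418 - (9/2 - ¼*(-7) - ¼*(-33)) = 12418 - (9/2 + 7/4 + 33/4) = 12418 - 1*29/2 = 12418 - 29/2 = 24807/2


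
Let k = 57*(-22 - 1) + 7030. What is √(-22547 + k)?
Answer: 2*I*√4207 ≈ 129.72*I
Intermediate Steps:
k = 5719 (k = 57*(-23) + 7030 = -1311 + 7030 = 5719)
√(-22547 + k) = √(-22547 + 5719) = √(-16828) = 2*I*√4207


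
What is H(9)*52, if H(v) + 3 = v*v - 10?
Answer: 3536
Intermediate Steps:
H(v) = -13 + v**2 (H(v) = -3 + (v*v - 10) = -3 + (v**2 - 10) = -3 + (-10 + v**2) = -13 + v**2)
H(9)*52 = (-13 + 9**2)*52 = (-13 + 81)*52 = 68*52 = 3536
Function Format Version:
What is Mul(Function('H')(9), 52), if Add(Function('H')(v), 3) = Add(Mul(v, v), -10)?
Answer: 3536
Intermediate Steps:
Function('H')(v) = Add(-13, Pow(v, 2)) (Function('H')(v) = Add(-3, Add(Mul(v, v), -10)) = Add(-3, Add(Pow(v, 2), -10)) = Add(-3, Add(-10, Pow(v, 2))) = Add(-13, Pow(v, 2)))
Mul(Function('H')(9), 52) = Mul(Add(-13, Pow(9, 2)), 52) = Mul(Add(-13, 81), 52) = Mul(68, 52) = 3536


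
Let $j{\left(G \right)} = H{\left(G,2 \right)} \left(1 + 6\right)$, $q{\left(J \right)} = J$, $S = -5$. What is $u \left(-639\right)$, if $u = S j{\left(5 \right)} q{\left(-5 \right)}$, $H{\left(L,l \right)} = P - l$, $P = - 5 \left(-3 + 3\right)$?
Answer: $223650$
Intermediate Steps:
$P = 0$ ($P = \left(-5\right) 0 = 0$)
$H{\left(L,l \right)} = - l$ ($H{\left(L,l \right)} = 0 - l = - l$)
$j{\left(G \right)} = -14$ ($j{\left(G \right)} = \left(-1\right) 2 \left(1 + 6\right) = \left(-2\right) 7 = -14$)
$u = -350$ ($u = \left(-5\right) \left(-14\right) \left(-5\right) = 70 \left(-5\right) = -350$)
$u \left(-639\right) = \left(-350\right) \left(-639\right) = 223650$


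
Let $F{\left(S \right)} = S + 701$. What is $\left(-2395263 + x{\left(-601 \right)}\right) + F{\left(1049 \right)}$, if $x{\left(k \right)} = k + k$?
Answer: $-2394715$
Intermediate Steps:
$F{\left(S \right)} = 701 + S$
$x{\left(k \right)} = 2 k$
$\left(-2395263 + x{\left(-601 \right)}\right) + F{\left(1049 \right)} = \left(-2395263 + 2 \left(-601\right)\right) + \left(701 + 1049\right) = \left(-2395263 - 1202\right) + 1750 = -2396465 + 1750 = -2394715$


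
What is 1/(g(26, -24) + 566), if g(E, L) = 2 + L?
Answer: 1/544 ≈ 0.0018382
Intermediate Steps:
1/(g(26, -24) + 566) = 1/((2 - 24) + 566) = 1/(-22 + 566) = 1/544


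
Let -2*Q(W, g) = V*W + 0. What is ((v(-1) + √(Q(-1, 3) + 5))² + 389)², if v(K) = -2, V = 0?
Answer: 158484 - 3184*√5 ≈ 1.5136e+5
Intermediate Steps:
Q(W, g) = 0 (Q(W, g) = -(0*W + 0)/2 = -(0 + 0)/2 = -½*0 = 0)
((v(-1) + √(Q(-1, 3) + 5))² + 389)² = ((-2 + √(0 + 5))² + 389)² = ((-2 + √5)² + 389)² = (389 + (-2 + √5)²)²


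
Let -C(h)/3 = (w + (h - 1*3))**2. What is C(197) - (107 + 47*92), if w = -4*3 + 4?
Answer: -108219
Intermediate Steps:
w = -8 (w = -12 + 4 = -8)
C(h) = -3*(-11 + h)**2 (C(h) = -3*(-8 + (h - 1*3))**2 = -3*(-8 + (h - 3))**2 = -3*(-8 + (-3 + h))**2 = -3*(-11 + h)**2)
C(197) - (107 + 47*92) = -3*(-11 + 197)**2 - (107 + 47*92) = -3*186**2 - (107 + 4324) = -3*34596 - 1*4431 = -103788 - 4431 = -108219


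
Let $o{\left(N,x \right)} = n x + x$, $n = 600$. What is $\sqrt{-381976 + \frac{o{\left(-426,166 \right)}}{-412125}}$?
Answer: $\frac{i \sqrt{2595100990257510}}{82425} \approx 618.04 i$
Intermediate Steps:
$o{\left(N,x \right)} = 601 x$ ($o{\left(N,x \right)} = 600 x + x = 601 x$)
$\sqrt{-381976 + \frac{o{\left(-426,166 \right)}}{-412125}} = \sqrt{-381976 + \frac{601 \cdot 166}{-412125}} = \sqrt{-381976 + 99766 \left(- \frac{1}{412125}\right)} = \sqrt{-381976 - \frac{99766}{412125}} = \sqrt{- \frac{157421958766}{412125}} = \frac{i \sqrt{2595100990257510}}{82425}$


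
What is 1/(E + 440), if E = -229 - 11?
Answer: 1/200 ≈ 0.0050000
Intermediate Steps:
E = -240
1/(E + 440) = 1/(-240 + 440) = 1/200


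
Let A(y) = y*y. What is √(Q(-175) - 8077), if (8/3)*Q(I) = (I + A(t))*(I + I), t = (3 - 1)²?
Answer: √51167/2 ≈ 113.10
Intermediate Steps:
t = 4 (t = 2² = 4)
A(y) = y²
Q(I) = 3*I*(16 + I)/4 (Q(I) = 3*((I + 4²)*(I + I))/8 = 3*((I + 16)*(2*I))/8 = 3*((16 + I)*(2*I))/8 = 3*(2*I*(16 + I))/8 = 3*I*(16 + I)/4)
√(Q(-175) - 8077) = √((¾)*(-175)*(16 - 175) - 8077) = √((¾)*(-175)*(-159) - 8077) = √(83475/4 - 8077) = √(51167/4) = √51167/2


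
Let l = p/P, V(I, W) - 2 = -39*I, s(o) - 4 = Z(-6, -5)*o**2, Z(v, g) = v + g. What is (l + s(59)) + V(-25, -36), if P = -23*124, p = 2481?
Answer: -106410601/2852 ≈ -37311.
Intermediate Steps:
Z(v, g) = g + v
s(o) = 4 - 11*o**2 (s(o) = 4 + (-5 - 6)*o**2 = 4 - 11*o**2)
P = -2852
V(I, W) = 2 - 39*I
l = -2481/2852 (l = 2481/(-2852) = 2481*(-1/2852) = -2481/2852 ≈ -0.86992)
(l + s(59)) + V(-25, -36) = (-2481/2852 + (4 - 11*59**2)) + (2 - 39*(-25)) = (-2481/2852 + (4 - 11*3481)) + (2 + 975) = (-2481/2852 + (4 - 38291)) + 977 = (-2481/2852 - 38287) + 977 = -109197005/2852 + 977 = -106410601/2852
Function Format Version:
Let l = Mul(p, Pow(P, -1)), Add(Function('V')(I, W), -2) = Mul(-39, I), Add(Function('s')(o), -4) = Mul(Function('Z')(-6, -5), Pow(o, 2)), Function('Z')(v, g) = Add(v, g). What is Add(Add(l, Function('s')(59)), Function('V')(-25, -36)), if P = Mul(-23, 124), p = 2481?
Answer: Rational(-106410601, 2852) ≈ -37311.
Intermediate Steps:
Function('Z')(v, g) = Add(g, v)
Function('s')(o) = Add(4, Mul(-11, Pow(o, 2))) (Function('s')(o) = Add(4, Mul(Add(-5, -6), Pow(o, 2))) = Add(4, Mul(-11, Pow(o, 2))))
P = -2852
Function('V')(I, W) = Add(2, Mul(-39, I))
l = Rational(-2481, 2852) (l = Mul(2481, Pow(-2852, -1)) = Mul(2481, Rational(-1, 2852)) = Rational(-2481, 2852) ≈ -0.86992)
Add(Add(l, Function('s')(59)), Function('V')(-25, -36)) = Add(Add(Rational(-2481, 2852), Add(4, Mul(-11, Pow(59, 2)))), Add(2, Mul(-39, -25))) = Add(Add(Rational(-2481, 2852), Add(4, Mul(-11, 3481))), Add(2, 975)) = Add(Add(Rational(-2481, 2852), Add(4, -38291)), 977) = Add(Add(Rational(-2481, 2852), -38287), 977) = Add(Rational(-109197005, 2852), 977) = Rational(-106410601, 2852)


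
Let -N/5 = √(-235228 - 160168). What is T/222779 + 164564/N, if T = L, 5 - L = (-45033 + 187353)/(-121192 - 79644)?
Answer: 286625/11185510811 + 82282*I*√98849/494245 ≈ 2.5625e-5 + 52.342*I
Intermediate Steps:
L = 286625/50209 (L = 5 - (-45033 + 187353)/(-121192 - 79644) = 5 - 142320/(-200836) = 5 - 142320*(-1)/200836 = 5 - 1*(-35580/50209) = 5 + 35580/50209 = 286625/50209 ≈ 5.7086)
N = -10*I*√98849 (N = -5*√(-235228 - 160168) = -10*I*√98849 ≈ -3144.0*I)
T = 286625/50209 ≈ 5.7086
T/222779 + 164564/N = (286625/50209)/222779 + 164564/((-10*I*√98849)) = (286625/50209)*(1/222779) + 164564*(I*√98849/988490) = 286625/11185510811 + 82282*I*√98849/494245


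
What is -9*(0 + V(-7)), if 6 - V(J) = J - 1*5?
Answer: -162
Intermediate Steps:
V(J) = 11 - J (V(J) = 6 - (J - 1*5) = 6 - (J - 5) = 6 - (-5 + J) = 6 + (5 - J) = 11 - J)
-9*(0 + V(-7)) = -9*(0 + (11 - 1*(-7))) = -9*(0 + (11 + 7)) = -9*(0 + 18) = -9*18 = -162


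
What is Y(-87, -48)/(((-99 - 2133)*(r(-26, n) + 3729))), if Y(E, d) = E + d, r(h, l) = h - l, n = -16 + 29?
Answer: 1/61008 ≈ 1.6391e-5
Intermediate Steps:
n = 13
Y(-87, -48)/(((-99 - 2133)*(r(-26, n) + 3729))) = (-87 - 48)/(((-99 - 2133)*((-26 - 1*13) + 3729))) = -135*(-1/(2232*((-26 - 13) + 3729))) = -135*(-1/(2232*(-39 + 3729))) = -135/((-2232*3690)) = -135/(-8236080) = -135*(-1/8236080) = 1/61008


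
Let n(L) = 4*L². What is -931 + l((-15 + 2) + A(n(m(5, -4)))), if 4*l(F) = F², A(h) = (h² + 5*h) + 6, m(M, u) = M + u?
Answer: -2883/4 ≈ -720.75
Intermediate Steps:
A(h) = 6 + h² + 5*h
l(F) = F²/4
-931 + l((-15 + 2) + A(n(m(5, -4)))) = -931 + ((-15 + 2) + (6 + (4*(5 - 4)²)² + 5*(4*(5 - 4)²)))²/4 = -931 + (-13 + (6 + (4*1²)² + 5*(4*1²)))²/4 = -931 + (-13 + (6 + (4*1)² + 5*(4*1)))²/4 = -931 + (-13 + (6 + 4² + 5*4))²/4 = -931 + (-13 + (6 + 16 + 20))²/4 = -931 + (-13 + 42)²/4 = -931 + (¼)*29² = -931 + (¼)*841 = -931 + 841/4 = -2883/4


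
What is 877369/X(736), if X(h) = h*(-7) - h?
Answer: -877369/5888 ≈ -149.01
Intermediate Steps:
X(h) = -8*h (X(h) = -7*h - h = -8*h)
877369/X(736) = 877369/((-8*736)) = 877369/(-5888) = 877369*(-1/5888) = -877369/5888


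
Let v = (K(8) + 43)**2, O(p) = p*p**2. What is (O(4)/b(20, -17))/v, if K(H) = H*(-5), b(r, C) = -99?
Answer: -64/891 ≈ -0.071829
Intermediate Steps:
O(p) = p**3
K(H) = -5*H
v = 9 (v = (-5*8 + 43)**2 = (-40 + 43)**2 = 3**2 = 9)
(O(4)/b(20, -17))/v = (4**3/(-99))/9 = (64*(-1/99))*(1/9) = -64/99*1/9 = -64/891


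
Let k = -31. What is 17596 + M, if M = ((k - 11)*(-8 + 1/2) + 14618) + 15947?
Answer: 48476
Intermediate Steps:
M = 30880 (M = ((-31 - 11)*(-8 + 1/2) + 14618) + 15947 = (-42*(-8 + ½) + 14618) + 15947 = (-42*(-15/2) + 14618) + 15947 = (315 + 14618) + 15947 = 14933 + 15947 = 30880)
17596 + M = 17596 + 30880 = 48476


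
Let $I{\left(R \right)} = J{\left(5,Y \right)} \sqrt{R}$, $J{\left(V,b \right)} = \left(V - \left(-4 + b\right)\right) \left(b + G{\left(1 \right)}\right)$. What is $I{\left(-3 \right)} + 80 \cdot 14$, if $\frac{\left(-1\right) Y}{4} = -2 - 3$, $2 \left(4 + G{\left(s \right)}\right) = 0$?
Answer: $1120 - 176 i \sqrt{3} \approx 1120.0 - 304.84 i$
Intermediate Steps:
$G{\left(s \right)} = -4$ ($G{\left(s \right)} = -4 + \frac{1}{2} \cdot 0 = -4 + 0 = -4$)
$Y = 20$ ($Y = - 4 \left(-2 - 3\right) = \left(-4\right) \left(-5\right) = 20$)
$J{\left(V,b \right)} = \left(-4 + b\right) \left(4 + V - b\right)$ ($J{\left(V,b \right)} = \left(V - \left(-4 + b\right)\right) \left(b - 4\right) = \left(4 + V - b\right) \left(-4 + b\right) = \left(-4 + b\right) \left(4 + V - b\right)$)
$I{\left(R \right)} = - 176 \sqrt{R}$ ($I{\left(R \right)} = \left(-16 - 20^{2} - 20 + 8 \cdot 20 + 5 \cdot 20\right) \sqrt{R} = \left(-16 - 400 - 20 + 160 + 100\right) \sqrt{R} = - 176 \sqrt{R}$)
$I{\left(-3 \right)} + 80 \cdot 14 = - 176 \sqrt{-3} + 80 \cdot 14 = - 176 i \sqrt{3} + 1120 = 1120 - 176 i \sqrt{3}$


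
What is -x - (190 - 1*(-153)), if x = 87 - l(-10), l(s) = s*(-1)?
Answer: -420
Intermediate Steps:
l(s) = -s
x = 77 (x = 87 - (-1)*(-10) = 87 - 1*10 = 87 - 10 = 77)
-x - (190 - 1*(-153)) = -1*77 - (190 - 1*(-153)) = -77 - (190 + 153) = -77 - 1*343 = -77 - 343 = -420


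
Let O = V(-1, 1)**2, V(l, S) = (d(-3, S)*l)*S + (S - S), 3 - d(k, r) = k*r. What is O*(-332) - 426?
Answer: -12378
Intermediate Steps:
d(k, r) = 3 - k*r
V(l, S) = S*l*(3 + 3*S) (V(l, S) = ((3 - 1*(-3)*S)*l)*S + (S - S) = ((3 + 3*S)*l)*S + 0 = (l*(3 + 3*S))*S + 0 = S*l*(3 + 3*S) + 0 = S*l*(3 + 3*S))
O = 36 (O = (3*1*(-1)*(1 + 1))**2 = (3*1*(-1)*2)**2 = (-6)**2 = 36)
O*(-332) - 426 = 36*(-332) - 426 = -11952 - 426 = -12378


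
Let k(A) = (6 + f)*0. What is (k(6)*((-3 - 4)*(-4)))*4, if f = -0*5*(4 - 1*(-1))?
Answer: 0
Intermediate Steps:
f = 0 (f = -0*(4 + 1) = -0*5 = -1*0 = 0)
k(A) = 0 (k(A) = (6 + 0)*0 = 6*0 = 0)
(k(6)*((-3 - 4)*(-4)))*4 = (0*((-3 - 4)*(-4)))*4 = (0*(-7*(-4)))*4 = (0*28)*4 = 0*4 = 0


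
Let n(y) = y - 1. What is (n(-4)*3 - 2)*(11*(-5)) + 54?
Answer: 989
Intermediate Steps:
n(y) = -1 + y
(n(-4)*3 - 2)*(11*(-5)) + 54 = ((-1 - 4)*3 - 2)*(11*(-5)) + 54 = (-5*3 - 2)*(-55) + 54 = (-15 - 2)*(-55) + 54 = -17*(-55) + 54 = 935 + 54 = 989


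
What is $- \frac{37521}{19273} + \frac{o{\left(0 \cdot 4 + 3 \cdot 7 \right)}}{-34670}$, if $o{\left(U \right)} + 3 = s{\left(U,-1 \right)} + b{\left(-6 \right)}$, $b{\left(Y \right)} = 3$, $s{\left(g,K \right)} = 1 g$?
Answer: $- \frac{1301257803}{668194910} \approx -1.9474$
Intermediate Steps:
$s{\left(g,K \right)} = g$
$o{\left(U \right)} = U$ ($o{\left(U \right)} = -3 + \left(U + 3\right) = -3 + \left(3 + U\right) = U$)
$- \frac{37521}{19273} + \frac{o{\left(0 \cdot 4 + 3 \cdot 7 \right)}}{-34670} = - \frac{37521}{19273} + \frac{0 \cdot 4 + 3 \cdot 7}{-34670} = \left(-37521\right) \frac{1}{19273} + \left(0 + 21\right) \left(- \frac{1}{34670}\right) = - \frac{37521}{19273} + 21 \left(- \frac{1}{34670}\right) = - \frac{37521}{19273} - \frac{21}{34670} = - \frac{1301257803}{668194910}$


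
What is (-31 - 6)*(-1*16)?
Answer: 592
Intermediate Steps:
(-31 - 6)*(-1*16) = -37*(-16) = 592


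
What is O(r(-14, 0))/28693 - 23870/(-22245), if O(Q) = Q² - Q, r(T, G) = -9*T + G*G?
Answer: 29578876/18236451 ≈ 1.6220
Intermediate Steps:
r(T, G) = G² - 9*T (r(T, G) = -9*T + G² = G² - 9*T)
O(r(-14, 0))/28693 - 23870/(-22245) = ((0² - 9*(-14))*(-1 + (0² - 9*(-14))))/28693 - 23870/(-22245) = ((0 + 126)*(-1 + (0 + 126)))*(1/28693) - 23870*(-1/22245) = (126*(-1 + 126))*(1/28693) + 4774/4449 = (126*125)*(1/28693) + 4774/4449 = 15750*(1/28693) + 4774/4449 = 2250/4099 + 4774/4449 = 29578876/18236451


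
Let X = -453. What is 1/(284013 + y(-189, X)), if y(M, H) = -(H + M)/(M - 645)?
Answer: 139/39477700 ≈ 3.5210e-6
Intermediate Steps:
y(M, H) = -(H + M)/(-645 + M)
1/(284013 + y(-189, X)) = 1/(284013 + (-1*(-453) - 1*(-189))/(-645 - 189)) = 1/(284013 + (453 + 189)/(-834)) = 1/(284013 - 1/834*642) = 1/(284013 - 107/139) = 1/(39477700/139) = 139/39477700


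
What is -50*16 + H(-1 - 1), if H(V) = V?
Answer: -802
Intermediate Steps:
-50*16 + H(-1 - 1) = -50*16 + (-1 - 1) = -800 - 2 = -802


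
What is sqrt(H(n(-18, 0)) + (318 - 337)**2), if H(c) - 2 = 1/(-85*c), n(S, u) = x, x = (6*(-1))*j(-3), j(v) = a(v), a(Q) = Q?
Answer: sqrt(94416130)/510 ≈ 19.053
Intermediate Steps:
j(v) = v
x = 18 (x = (6*(-1))*(-3) = -6*(-3) = 18)
n(S, u) = 18
H(c) = 2 - 1/(85*c) (H(c) = 2 + 1/(-85*c) = 2 - 1/(85*c))
sqrt(H(n(-18, 0)) + (318 - 337)**2) = sqrt((2 - 1/85/18) + (318 - 337)**2) = sqrt((2 - 1/85*1/18) + (-19)**2) = sqrt((2 - 1/1530) + 361) = sqrt(3059/1530 + 361) = sqrt(555389/1530) = sqrt(94416130)/510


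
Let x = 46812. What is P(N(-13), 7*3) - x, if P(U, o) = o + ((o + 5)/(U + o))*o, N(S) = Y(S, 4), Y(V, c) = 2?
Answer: -1075647/23 ≈ -46767.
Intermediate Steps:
N(S) = 2
P(U, o) = o + o*(5 + o)/(U + o) (P(U, o) = o + ((5 + o)/(U + o))*o = o + o*(5 + o)/(U + o))
P(N(-13), 7*3) - x = (7*3)*(5 + 2 + 2*(7*3))/(2 + 7*3) - 1*46812 = 21*(5 + 2 + 2*21)/(2 + 21) - 46812 = 21*(5 + 2 + 42)/23 - 46812 = 21*(1/23)*49 - 46812 = 1029/23 - 46812 = -1075647/23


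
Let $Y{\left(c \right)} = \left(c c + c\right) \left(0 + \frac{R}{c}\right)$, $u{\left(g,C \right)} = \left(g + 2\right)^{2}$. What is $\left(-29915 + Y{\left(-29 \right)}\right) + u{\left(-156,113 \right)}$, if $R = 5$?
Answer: $-6339$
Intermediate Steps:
$u{\left(g,C \right)} = \left(2 + g\right)^{2}$
$Y{\left(c \right)} = \frac{5 \left(c + c^{2}\right)}{c}$ ($Y{\left(c \right)} = \left(c c + c\right) \left(0 + \frac{5}{c}\right) = \left(c^{2} + c\right) \frac{5}{c} = \left(c + c^{2}\right) \frac{5}{c} = \frac{5 \left(c + c^{2}\right)}{c}$)
$\left(-29915 + Y{\left(-29 \right)}\right) + u{\left(-156,113 \right)} = \left(-29915 + \left(5 + 5 \left(-29\right)\right)\right) + \left(2 - 156\right)^{2} = \left(-29915 + \left(5 - 145\right)\right) + \left(-154\right)^{2} = \left(-29915 - 140\right) + 23716 = -30055 + 23716 = -6339$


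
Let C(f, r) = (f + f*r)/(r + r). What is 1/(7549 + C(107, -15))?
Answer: 15/113984 ≈ 0.00013160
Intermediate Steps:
C(f, r) = (f + f*r)/(2*r) (C(f, r) = (f + f*r)/((2*r)) = (f + f*r)*(1/(2*r)) = (f + f*r)/(2*r))
1/(7549 + C(107, -15)) = 1/(7549 + (1/2)*107*(1 - 15)/(-15)) = 1/(7549 + (1/2)*107*(-1/15)*(-14)) = 1/(7549 + 749/15) = 1/(113984/15) = 15/113984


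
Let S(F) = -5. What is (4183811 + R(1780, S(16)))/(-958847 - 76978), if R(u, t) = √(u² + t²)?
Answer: -4183811/1035825 - √126737/207165 ≈ -4.0408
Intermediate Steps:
R(u, t) = √(t² + u²)
(4183811 + R(1780, S(16)))/(-958847 - 76978) = (4183811 + √((-5)² + 1780²))/(-958847 - 76978) = (4183811 + √(25 + 3168400))/(-1035825) = (4183811 + √3168425)*(-1/1035825) = (4183811 + 5*√126737)*(-1/1035825) = -4183811/1035825 - √126737/207165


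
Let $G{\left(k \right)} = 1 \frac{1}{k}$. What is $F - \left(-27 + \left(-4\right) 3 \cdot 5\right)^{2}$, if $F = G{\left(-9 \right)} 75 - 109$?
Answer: $- \frac{23059}{3} \approx -7686.3$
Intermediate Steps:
$G{\left(k \right)} = \frac{1}{k}$
$F = - \frac{352}{3}$ ($F = \frac{1}{-9} \cdot 75 - 109 = \left(- \frac{1}{9}\right) 75 - 109 = - \frac{25}{3} - 109 = - \frac{352}{3} \approx -117.33$)
$F - \left(-27 + \left(-4\right) 3 \cdot 5\right)^{2} = - \frac{352}{3} - \left(-27 + \left(-4\right) 3 \cdot 5\right)^{2} = - \frac{352}{3} - \left(-27 - 60\right)^{2} = - \frac{352}{3} - \left(-87\right)^{2} = - \frac{352}{3} - 7569 = - \frac{23059}{3}$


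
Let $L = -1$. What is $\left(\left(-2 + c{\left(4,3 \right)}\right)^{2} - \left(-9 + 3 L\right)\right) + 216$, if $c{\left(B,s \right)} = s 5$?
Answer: $397$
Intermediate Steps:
$c{\left(B,s \right)} = 5 s$
$\left(\left(-2 + c{\left(4,3 \right)}\right)^{2} - \left(-9 + 3 L\right)\right) + 216 = \left(\left(-2 + 5 \cdot 3\right)^{2} + \left(9 - -3\right)\right) + 216 = \left(\left(-2 + 15\right)^{2} + \left(9 + 3\right)\right) + 216 = \left(13^{2} + 12\right) + 216 = \left(169 + 12\right) + 216 = 181 + 216 = 397$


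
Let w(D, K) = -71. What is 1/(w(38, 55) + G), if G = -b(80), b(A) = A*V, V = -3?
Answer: 1/169 ≈ 0.0059172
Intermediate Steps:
b(A) = -3*A (b(A) = A*(-3) = -3*A)
G = 240 (G = -(-3)*80 = -1*(-240) = 240)
1/(w(38, 55) + G) = 1/(-71 + 240) = 1/169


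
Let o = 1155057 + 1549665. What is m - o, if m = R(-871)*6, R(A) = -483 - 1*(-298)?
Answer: -2705832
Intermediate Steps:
R(A) = -185 (R(A) = -483 + 298 = -185)
m = -1110 (m = -185*6 = -1110)
o = 2704722
m - o = -1110 - 1*2704722 = -1110 - 2704722 = -2705832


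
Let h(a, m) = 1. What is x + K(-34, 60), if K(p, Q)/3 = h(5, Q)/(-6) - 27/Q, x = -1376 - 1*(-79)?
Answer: -25977/20 ≈ -1298.8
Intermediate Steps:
x = -1297 (x = -1376 + 79 = -1297)
K(p, Q) = -½ - 81/Q (K(p, Q) = 3*(1/(-6) - 27/Q) = 3*(1*(-⅙) - 27/Q) = 3*(-⅙ - 27/Q) = -½ - 81/Q)
x + K(-34, 60) = -1297 + (½)*(-162 - 1*60)/60 = -1297 + (½)*(1/60)*(-162 - 60) = -1297 + (½)*(1/60)*(-222) = -1297 - 37/20 = -25977/20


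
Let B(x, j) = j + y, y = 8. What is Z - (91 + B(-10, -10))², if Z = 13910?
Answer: 5989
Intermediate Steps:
B(x, j) = 8 + j (B(x, j) = j + 8 = 8 + j)
Z - (91 + B(-10, -10))² = 13910 - (91 + (8 - 10))² = 13910 - (91 - 2)² = 13910 - 1*89² = 13910 - 1*7921 = 13910 - 7921 = 5989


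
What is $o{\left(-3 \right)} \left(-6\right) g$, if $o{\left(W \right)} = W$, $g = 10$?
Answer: $180$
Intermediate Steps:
$o{\left(-3 \right)} \left(-6\right) g = \left(-3\right) \left(-6\right) 10 = 18 \cdot 10 = 180$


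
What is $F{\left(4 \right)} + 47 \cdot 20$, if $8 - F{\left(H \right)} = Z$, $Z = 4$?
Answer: $944$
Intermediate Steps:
$F{\left(H \right)} = 4$ ($F{\left(H \right)} = 8 - 4 = 4$)
$F{\left(4 \right)} + 47 \cdot 20 = 4 + 47 \cdot 20 = 4 + 940 = 944$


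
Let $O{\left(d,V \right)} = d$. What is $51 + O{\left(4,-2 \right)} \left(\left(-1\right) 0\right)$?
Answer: $51$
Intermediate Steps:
$51 + O{\left(4,-2 \right)} \left(\left(-1\right) 0\right) = 51 + 4 \left(\left(-1\right) 0\right) = 51 + 4 \cdot 0 = 51 + 0 = 51$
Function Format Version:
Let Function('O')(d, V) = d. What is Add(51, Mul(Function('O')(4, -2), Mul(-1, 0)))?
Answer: 51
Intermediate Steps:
Add(51, Mul(Function('O')(4, -2), Mul(-1, 0))) = Add(51, Mul(4, Mul(-1, 0))) = Add(51, Mul(4, 0)) = Add(51, 0) = 51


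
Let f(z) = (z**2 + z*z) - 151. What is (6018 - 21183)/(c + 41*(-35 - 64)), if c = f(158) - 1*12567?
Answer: -15165/33151 ≈ -0.45745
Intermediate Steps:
f(z) = -151 + 2*z**2 (f(z) = (z**2 + z**2) - 151 = 2*z**2 - 151 = -151 + 2*z**2)
c = 37210 (c = (-151 + 2*158**2) - 1*12567 = (-151 + 2*24964) - 12567 = (-151 + 49928) - 12567 = 49777 - 12567 = 37210)
(6018 - 21183)/(c + 41*(-35 - 64)) = (6018 - 21183)/(37210 + 41*(-35 - 64)) = -15165/(37210 + 41*(-99)) = -15165/(37210 - 4059) = -15165/33151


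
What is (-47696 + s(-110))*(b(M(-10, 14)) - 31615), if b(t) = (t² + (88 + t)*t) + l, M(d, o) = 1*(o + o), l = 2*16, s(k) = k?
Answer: 1317103106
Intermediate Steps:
l = 32
M(d, o) = 2*o (M(d, o) = 1*(2*o) = 2*o)
b(t) = 32 + t² + t*(88 + t) (b(t) = (t² + (88 + t)*t) + 32 = (t² + t*(88 + t)) + 32 = 32 + t² + t*(88 + t))
(-47696 + s(-110))*(b(M(-10, 14)) - 31615) = (-47696 - 110)*((32 + 2*(2*14)² + 88*(2*14)) - 31615) = -47806*((32 + 2*28² + 88*28) - 31615) = -47806*((32 + 2*784 + 2464) - 31615) = -47806*((32 + 1568 + 2464) - 31615) = -47806*(4064 - 31615) = -47806*(-27551) = 1317103106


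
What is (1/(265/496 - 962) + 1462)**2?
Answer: 486099410800056804/227421210769 ≈ 2.1374e+6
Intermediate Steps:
(1/(265/496 - 962) + 1462)**2 = (1/(-476887/496) + 1462)**2 = (-496/476887 + 1462)**2 = (697208298/476887)**2 = 486099410800056804/227421210769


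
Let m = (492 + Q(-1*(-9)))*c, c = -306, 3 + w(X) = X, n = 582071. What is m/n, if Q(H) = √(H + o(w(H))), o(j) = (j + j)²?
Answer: -150552/582071 - 918*√17/582071 ≈ -0.26515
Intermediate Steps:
w(X) = -3 + X
o(j) = 4*j² (o(j) = (2*j)² = 4*j²)
Q(H) = √(H + 4*(-3 + H)²)
m = -150552 - 918*√17 (m = (492 + √(-1*(-9) + 4*(-3 - 1*(-9))²))*(-306) = (492 + √(9 + 4*(-3 + 9)²))*(-306) = (492 + √(9 + 4*6²))*(-306) = (492 + √(9 + 4*36))*(-306) = (492 + √(9 + 144))*(-306) = (492 + √153)*(-306) = (492 + 3*√17)*(-306) = -150552 - 918*√17 ≈ -1.5434e+5)
m/n = (-150552 - 918*√17)/582071 = (-150552 - 918*√17)*(1/582071) = -150552/582071 - 918*√17/582071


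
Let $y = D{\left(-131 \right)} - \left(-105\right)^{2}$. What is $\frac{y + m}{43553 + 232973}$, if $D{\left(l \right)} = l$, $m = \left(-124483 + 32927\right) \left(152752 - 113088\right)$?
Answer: $- \frac{1815744170}{138263} \approx -13133.0$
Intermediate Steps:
$m = -3631477184$ ($m = \left(-91556\right) 39664 = -3631477184$)
$y = -11156$ ($y = -131 - \left(-105\right)^{2} = -131 - 11025 = -11156$)
$\frac{y + m}{43553 + 232973} = \frac{-11156 - 3631477184}{43553 + 232973} = - \frac{3631488340}{276526} = \left(-3631488340\right) \frac{1}{276526} = - \frac{1815744170}{138263}$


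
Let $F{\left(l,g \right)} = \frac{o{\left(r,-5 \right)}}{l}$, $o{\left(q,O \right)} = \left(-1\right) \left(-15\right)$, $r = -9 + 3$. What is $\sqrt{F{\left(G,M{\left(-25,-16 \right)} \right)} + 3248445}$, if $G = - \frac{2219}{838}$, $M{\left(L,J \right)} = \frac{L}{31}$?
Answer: $\frac{3 \sqrt{1777243177535}}{2219} \approx 1802.3$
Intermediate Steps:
$M{\left(L,J \right)} = \frac{L}{31}$ ($M{\left(L,J \right)} = L \frac{1}{31} = \frac{L}{31}$)
$r = -6$
$o{\left(q,O \right)} = 15$
$G = - \frac{2219}{838}$ ($G = \left(-2219\right) \frac{1}{838} = - \frac{2219}{838} \approx -2.648$)
$F{\left(l,g \right)} = \frac{15}{l}$
$\sqrt{F{\left(G,M{\left(-25,-16 \right)} \right)} + 3248445} = \sqrt{\frac{15}{- \frac{2219}{838}} + 3248445} = \sqrt{15 \left(- \frac{838}{2219}\right) + 3248445} = \sqrt{- \frac{12570}{2219} + 3248445} = \sqrt{\frac{7208286885}{2219}} = \frac{3 \sqrt{1777243177535}}{2219}$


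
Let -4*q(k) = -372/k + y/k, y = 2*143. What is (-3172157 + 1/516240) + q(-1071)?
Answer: -194873726465041/61432560 ≈ -3.1722e+6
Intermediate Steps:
y = 286
q(k) = 43/(2*k) (q(k) = -(-372/k + 286/k)/4 = -(-43)/(2*k) = 43/(2*k))
(-3172157 + 1/516240) + q(-1071) = (-3172157 + 1/516240) + (43/2)/(-1071) = (-3172157 + 1/516240) + (43/2)*(-1/1071) = -1637594329679/516240 - 43/2142 = -194873726465041/61432560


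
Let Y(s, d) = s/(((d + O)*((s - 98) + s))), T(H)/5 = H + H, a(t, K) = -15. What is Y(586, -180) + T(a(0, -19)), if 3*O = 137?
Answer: -10820843/72137 ≈ -150.00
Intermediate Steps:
O = 137/3 (O = (1/3)*137 = 137/3 ≈ 45.667)
T(H) = 10*H (T(H) = 5*(H + H) = 5*(2*H) = 10*H)
Y(s, d) = s/((-98 + 2*s)*(137/3 + d)) (Y(s, d) = s/(((d + 137/3)*((s - 98) + s))) = s/(((137/3 + d)*((-98 + s) + s))) = s/(((137/3 + d)*(-98 + 2*s))) = s/(((-98 + 2*s)*(137/3 + d))) = s*(1/((-98 + 2*s)*(137/3 + d))) = s/((-98 + 2*s)*(137/3 + d)))
Y(586, -180) + T(a(0, -19)) = (3/2)*586/(-6713 - 147*(-180) + 137*586 + 3*(-180)*586) + 10*(-15) = (3/2)*586/(-6713 + 26460 + 80282 - 316440) - 150 = (3/2)*586/(-216411) - 150 = (3/2)*586*(-1/216411) - 150 = -293/72137 - 150 = -10820843/72137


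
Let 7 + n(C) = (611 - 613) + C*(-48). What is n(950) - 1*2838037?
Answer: -2883646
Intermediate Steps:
n(C) = -9 - 48*C (n(C) = -7 + ((611 - 613) + C*(-48)) = -7 + (-2 - 48*C) = -9 - 48*C)
n(950) - 1*2838037 = (-9 - 48*950) - 1*2838037 = (-9 - 45600) - 2838037 = -45609 - 2838037 = -2883646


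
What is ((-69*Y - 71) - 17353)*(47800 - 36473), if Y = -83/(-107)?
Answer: -21182566065/107 ≈ -1.9797e+8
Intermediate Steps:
Y = 83/107 (Y = -83*(-1/107) = 83/107 ≈ 0.77570)
((-69*Y - 71) - 17353)*(47800 - 36473) = ((-69*83/107 - 71) - 17353)*(47800 - 36473) = ((-5727/107 - 71) - 17353)*11327 = (-13324/107 - 17353)*11327 = -1870095/107*11327 = -21182566065/107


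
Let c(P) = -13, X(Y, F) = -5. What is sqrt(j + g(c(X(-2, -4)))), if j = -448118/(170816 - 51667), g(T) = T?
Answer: 9*I*sqrt(2937618595)/119149 ≈ 4.094*I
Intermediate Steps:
j = -448118/119149 ≈ -3.7610
sqrt(j + g(c(X(-2, -4)))) = sqrt(-448118/119149 - 13) = sqrt(-1997055/119149) = 9*I*sqrt(2937618595)/119149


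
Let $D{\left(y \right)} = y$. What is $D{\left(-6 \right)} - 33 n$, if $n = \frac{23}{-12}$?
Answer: $\frac{229}{4} \approx 57.25$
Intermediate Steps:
$n = - \frac{23}{12}$ ($n = 23 \left(- \frac{1}{12}\right) = - \frac{23}{12} \approx -1.9167$)
$D{\left(-6 \right)} - 33 n = -6 - - \frac{253}{4} = -6 + \frac{253}{4} = \frac{229}{4}$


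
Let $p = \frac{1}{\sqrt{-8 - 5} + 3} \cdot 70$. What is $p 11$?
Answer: $105 - 35 i \sqrt{13} \approx 105.0 - 126.19 i$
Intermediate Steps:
$p = \frac{70}{3 + i \sqrt{13}}$ ($p = \frac{1}{\sqrt{-13} + 3} \cdot 70 = \frac{1}{i \sqrt{13} + 3} \cdot 70 = \frac{1}{3 + i \sqrt{13}} \cdot 70 = \frac{70}{3 + i \sqrt{13}} \approx 9.5455 - 11.472 i$)
$p 11 = \left(\frac{105}{11} - \frac{35 i \sqrt{13}}{11}\right) 11 = 105 - 35 i \sqrt{13}$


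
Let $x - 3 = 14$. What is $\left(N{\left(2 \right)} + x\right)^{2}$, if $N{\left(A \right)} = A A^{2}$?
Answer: $625$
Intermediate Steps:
$x = 17$ ($x = 3 + 14 = 17$)
$N{\left(A \right)} = A^{3}$
$\left(N{\left(2 \right)} + x\right)^{2} = \left(2^{3} + 17\right)^{2} = \left(8 + 17\right)^{2} = 25^{2} = 625$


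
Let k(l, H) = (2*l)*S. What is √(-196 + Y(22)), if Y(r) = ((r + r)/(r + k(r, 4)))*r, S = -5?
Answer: 4*I*√113/3 ≈ 14.174*I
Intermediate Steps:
k(l, H) = -10*l (k(l, H) = (2*l)*(-5) = -10*l)
Y(r) = -2*r/9 (Y(r) = ((r + r)/(r - 10*r))*r = ((2*r)/((-9*r)))*r = ((2*r)*(-1/(9*r)))*r = -2*r/9)
√(-196 + Y(22)) = √(-196 - 2/9*22) = √(-196 - 44/9) = √(-1808/9) = 4*I*√113/3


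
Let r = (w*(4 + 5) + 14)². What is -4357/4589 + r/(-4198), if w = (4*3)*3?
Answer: -271278201/9632311 ≈ -28.163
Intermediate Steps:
w = 36 (w = 12*3 = 36)
r = 114244 (r = (36*(4 + 5) + 14)² = (36*9 + 14)² = (324 + 14)² = 338² = 114244)
-4357/4589 + r/(-4198) = -4357/4589 + 114244/(-4198) = -4357*1/4589 + 114244*(-1/4198) = -4357/4589 - 57122/2099 = -271278201/9632311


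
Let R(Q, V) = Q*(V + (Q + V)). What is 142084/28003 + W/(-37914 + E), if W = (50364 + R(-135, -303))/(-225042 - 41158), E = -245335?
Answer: 10713263385462397/2111450949051400 ≈ 5.0739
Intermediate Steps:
R(Q, V) = Q*(Q + 2*V)
W = -150399/266200 (W = (50364 - 135*(-135 + 2*(-303)))/(-225042 - 41158) = (50364 - 135*(-135 - 606))/(-266200) = (50364 - 135*(-741))*(-1/266200) = (50364 + 100035)*(-1/266200) = 150399*(-1/266200) = -150399/266200 ≈ -0.56499)
142084/28003 + W/(-37914 + E) = 142084/28003 - 150399/(266200*(-37914 - 245335)) = 142084*(1/28003) - 150399/266200/(-283249) = 142084/28003 - 150399/266200*(-1/283249) = 142084/28003 + 150399/75400883800 = 10713263385462397/2111450949051400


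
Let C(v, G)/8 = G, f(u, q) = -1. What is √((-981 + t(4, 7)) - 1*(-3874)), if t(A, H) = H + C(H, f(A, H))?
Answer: 2*√723 ≈ 53.777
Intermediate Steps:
C(v, G) = 8*G
t(A, H) = -8 + H (t(A, H) = H + 8*(-1) = H - 8 = -8 + H)
√((-981 + t(4, 7)) - 1*(-3874)) = √((-981 + (-8 + 7)) - 1*(-3874)) = √((-981 - 1) + 3874) = √(-982 + 3874) = √2892 = 2*√723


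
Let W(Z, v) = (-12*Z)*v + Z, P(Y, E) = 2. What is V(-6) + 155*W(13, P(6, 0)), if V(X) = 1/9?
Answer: -417104/9 ≈ -46345.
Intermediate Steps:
V(X) = ⅑
W(Z, v) = Z - 12*Z*v (W(Z, v) = -12*Z*v + Z = Z - 12*Z*v)
V(-6) + 155*W(13, P(6, 0)) = ⅑ + 155*(13*(1 - 12*2)) = ⅑ + 155*(13*(1 - 24)) = ⅑ + 155*(13*(-23)) = ⅑ + 155*(-299) = ⅑ - 46345 = -417104/9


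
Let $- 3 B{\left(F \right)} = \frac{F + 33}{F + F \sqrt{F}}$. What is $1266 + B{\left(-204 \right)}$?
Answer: $\frac{17648021}{13940} + \frac{19 i \sqrt{51}}{6970} \approx 1266.0 + 0.019467 i$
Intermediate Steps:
$B{\left(F \right)} = - \frac{33 + F}{3 \left(F + F^{\frac{3}{2}}\right)}$ ($B{\left(F \right)} = - \frac{\left(F + 33\right) \frac{1}{F + F \sqrt{F}}}{3} = - \frac{\left(33 + F\right) \frac{1}{F + F^{\frac{3}{2}}}}{3} = - \frac{\frac{1}{F + F^{\frac{3}{2}}} \left(33 + F\right)}{3} = - \frac{33 + F}{3 \left(F + F^{\frac{3}{2}}\right)}$)
$1266 + B{\left(-204 \right)} = 1266 + \frac{-11 - -68}{-204 + \left(-204\right)^{\frac{3}{2}}} = 1266 + \frac{-11 + 68}{-204 - 408 i \sqrt{51}} = 1266 + \frac{1}{-204 - 408 i \sqrt{51}} \cdot 57 = 1266 + \frac{57}{-204 - 408 i \sqrt{51}}$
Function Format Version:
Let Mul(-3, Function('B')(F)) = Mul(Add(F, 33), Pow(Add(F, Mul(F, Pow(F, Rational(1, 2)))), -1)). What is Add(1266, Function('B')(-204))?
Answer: Add(Rational(17648021, 13940), Mul(Rational(19, 6970), I, Pow(51, Rational(1, 2)))) ≈ Add(1266.0, Mul(0.019467, I))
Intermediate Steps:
Function('B')(F) = Mul(Rational(-1, 3), Pow(Add(F, Pow(F, Rational(3, 2))), -1), Add(33, F)) (Function('B')(F) = Mul(Rational(-1, 3), Mul(Add(F, 33), Pow(Add(F, Mul(F, Pow(F, Rational(1, 2)))), -1))) = Mul(Rational(-1, 3), Mul(Add(33, F), Pow(Add(F, Pow(F, Rational(3, 2))), -1))) = Mul(Rational(-1, 3), Mul(Pow(Add(F, Pow(F, Rational(3, 2))), -1), Add(33, F))) = Mul(Rational(-1, 3), Pow(Add(F, Pow(F, Rational(3, 2))), -1), Add(33, F)))
Add(1266, Function('B')(-204)) = Add(1266, Mul(Pow(Add(-204, Pow(-204, Rational(3, 2))), -1), Add(-11, Mul(Rational(-1, 3), -204)))) = Add(1266, Mul(Pow(Add(-204, Mul(-408, I, Pow(51, Rational(1, 2)))), -1), Add(-11, 68))) = Add(1266, Mul(Pow(Add(-204, Mul(-408, I, Pow(51, Rational(1, 2)))), -1), 57)) = Add(1266, Mul(57, Pow(Add(-204, Mul(-408, I, Pow(51, Rational(1, 2)))), -1)))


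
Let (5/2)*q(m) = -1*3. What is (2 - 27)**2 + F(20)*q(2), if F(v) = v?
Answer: 601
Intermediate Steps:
q(m) = -6/5 (q(m) = 2*(-1*3)/5 = (2/5)*(-3) = -6/5)
(2 - 27)**2 + F(20)*q(2) = (2 - 27)**2 + 20*(-6/5) = (-25)**2 - 24 = 625 - 24 = 601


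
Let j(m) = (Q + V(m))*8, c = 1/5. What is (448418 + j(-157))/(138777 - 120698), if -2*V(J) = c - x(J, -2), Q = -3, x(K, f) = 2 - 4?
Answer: 2241926/90395 ≈ 24.801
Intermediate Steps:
x(K, f) = -2
c = 1/5 ≈ 0.20000
V(J) = -11/10 (V(J) = -(1/5 - 1*(-2))/2 = -(1/5 + 2)/2 = -1/2*11/5 = -11/10)
j(m) = -164/5 (j(m) = (-3 - 11/10)*8 = -41/10*8 = -164/5)
(448418 + j(-157))/(138777 - 120698) = (448418 - 164/5)/(138777 - 120698) = (2241926/5)/18079 = (2241926/5)*(1/18079) = 2241926/90395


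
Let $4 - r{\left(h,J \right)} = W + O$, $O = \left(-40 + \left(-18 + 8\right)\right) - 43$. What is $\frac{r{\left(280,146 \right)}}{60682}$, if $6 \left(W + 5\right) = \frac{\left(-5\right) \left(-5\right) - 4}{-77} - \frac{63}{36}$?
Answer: $\frac{27017}{16020048} \approx 0.0016865$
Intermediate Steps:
$W = - \frac{1409}{264}$ ($W = -5 + \frac{\frac{\left(-5\right) \left(-5\right) - 4}{-77} - \frac{63}{36}}{6} = -5 + \frac{\left(25 - 4\right) \left(- \frac{1}{77}\right) - \frac{7}{4}}{6} = -5 + \frac{21 \left(- \frac{1}{77}\right) - \frac{7}{4}}{6} = -5 + \frac{- \frac{3}{11} - \frac{7}{4}}{6} = -5 + \frac{1}{6} \left(- \frac{89}{44}\right) = -5 - \frac{89}{264} = - \frac{1409}{264} \approx -5.3371$)
$O = -93$ ($O = \left(-40 - 10\right) - 43 = -50 - 43 = -93$)
$r{\left(h,J \right)} = \frac{27017}{264}$ ($r{\left(h,J \right)} = 4 - \left(- \frac{1409}{264} - 93\right) = 4 - - \frac{25961}{264} = 4 + \frac{25961}{264} = \frac{27017}{264}$)
$\frac{r{\left(280,146 \right)}}{60682} = \frac{27017}{264 \cdot 60682} = \frac{27017}{264} \cdot \frac{1}{60682} = \frac{27017}{16020048}$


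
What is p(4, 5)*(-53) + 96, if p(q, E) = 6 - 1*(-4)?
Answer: -434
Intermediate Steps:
p(q, E) = 10 (p(q, E) = 6 + 4 = 10)
p(4, 5)*(-53) + 96 = 10*(-53) + 96 = -530 + 96 = -434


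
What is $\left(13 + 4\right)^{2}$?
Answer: $289$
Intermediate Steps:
$\left(13 + 4\right)^{2} = 17^{2} = 289$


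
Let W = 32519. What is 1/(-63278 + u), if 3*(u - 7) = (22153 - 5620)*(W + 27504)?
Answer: 1/330723482 ≈ 3.0237e-9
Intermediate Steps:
u = 330786760 (u = 7 + ((22153 - 5620)*(32519 + 27504))/3 = 7 + (16533*60023)/3 = 7 + (⅓)*992360259 = 7 + 330786753 = 330786760)
1/(-63278 + u) = 1/(-63278 + 330786760) = 1/330723482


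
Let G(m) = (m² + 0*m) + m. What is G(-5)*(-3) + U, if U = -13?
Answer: -73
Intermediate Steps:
G(m) = m + m² (G(m) = (m² + 0) + m = m² + m = m + m²)
G(-5)*(-3) + U = -5*(1 - 5)*(-3) - 13 = -5*(-4)*(-3) - 13 = 20*(-3) - 13 = -60 - 13 = -73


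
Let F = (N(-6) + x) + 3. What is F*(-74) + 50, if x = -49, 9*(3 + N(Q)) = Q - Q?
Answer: 3676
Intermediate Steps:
N(Q) = -3 (N(Q) = -3 + (Q - Q)/9 = -3 + (⅑)*0 = -3 + 0 = -3)
F = -49 (F = (-3 - 49) + 3 = -52 + 3 = -49)
F*(-74) + 50 = -49*(-74) + 50 = 3626 + 50 = 3676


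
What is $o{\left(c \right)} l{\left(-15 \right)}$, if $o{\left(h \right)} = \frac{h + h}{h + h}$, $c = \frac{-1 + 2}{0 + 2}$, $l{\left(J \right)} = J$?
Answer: $-15$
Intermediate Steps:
$c = \frac{1}{2}$ ($c = 1 \cdot \frac{1}{2} = \frac{1}{2} \approx 0.5$)
$o{\left(h \right)} = 1$ ($o{\left(h \right)} = \frac{2 h}{2 h} = 2 h \frac{1}{2 h} = 1$)
$o{\left(c \right)} l{\left(-15 \right)} = 1 \left(-15\right) = -15$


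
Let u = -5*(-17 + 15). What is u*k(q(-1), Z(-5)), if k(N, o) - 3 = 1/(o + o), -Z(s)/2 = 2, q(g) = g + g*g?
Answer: 115/4 ≈ 28.750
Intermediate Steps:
q(g) = g + g²
Z(s) = -4 (Z(s) = -2*2 = -4)
k(N, o) = 3 + 1/(2*o) (k(N, o) = 3 + 1/(o + o) = 3 + 1/(2*o))
u = 10 (u = -5*(-2) = 10)
u*k(q(-1), Z(-5)) = 10*(3 + (½)/(-4)) = 10*(3 + (½)*(-¼)) = 10*(3 - ⅛) = 10*(23/8) = 115/4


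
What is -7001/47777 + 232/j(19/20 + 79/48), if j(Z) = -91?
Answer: -11721355/4347707 ≈ -2.6960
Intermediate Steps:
-7001/47777 + 232/j(19/20 + 79/48) = -7001/47777 + 232/(-91) = -7001*1/47777 + 232*(-1/91) = -7001/47777 - 232/91 = -11721355/4347707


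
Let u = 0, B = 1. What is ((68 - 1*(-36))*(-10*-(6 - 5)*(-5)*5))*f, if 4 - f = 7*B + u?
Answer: 78000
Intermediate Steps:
f = -3 (f = 4 - (7*1 + 0) = 4 - (7 + 0) = 4 - 1*7 = 4 - 7 = -3)
((68 - 1*(-36))*(-10*-(6 - 5)*(-5)*5))*f = ((68 - 1*(-36))*(-10*-(6 - 5)*(-5)*5))*(-3) = ((68 + 36)*(-10*-1*1*(-5)*5))*(-3) = (104*(-10*(-1*(-5))*5))*(-3) = (104*(-50*5))*(-3) = (104*(-10*25))*(-3) = (104*(-250))*(-3) = -26000*(-3) = 78000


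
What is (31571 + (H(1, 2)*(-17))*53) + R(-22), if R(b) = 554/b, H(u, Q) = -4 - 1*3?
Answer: 416381/11 ≈ 37853.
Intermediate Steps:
H(u, Q) = -7 (H(u, Q) = -4 - 3 = -7)
(31571 + (H(1, 2)*(-17))*53) + R(-22) = (31571 - 7*(-17)*53) + 554/(-22) = (31571 + 119*53) + 554*(-1/22) = (31571 + 6307) - 277/11 = 37878 - 277/11 = 416381/11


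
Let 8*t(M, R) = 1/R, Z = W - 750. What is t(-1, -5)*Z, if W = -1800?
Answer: 255/4 ≈ 63.750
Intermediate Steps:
Z = -2550 (Z = -1800 - 750 = -2550)
t(M, R) = 1/(8*R)
t(-1, -5)*Z = ((⅛)/(-5))*(-2550) = ((⅛)*(-⅕))*(-2550) = -1/40*(-2550) = 255/4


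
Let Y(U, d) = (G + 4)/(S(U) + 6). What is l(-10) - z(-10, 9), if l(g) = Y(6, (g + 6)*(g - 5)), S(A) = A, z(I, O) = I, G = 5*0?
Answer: 31/3 ≈ 10.333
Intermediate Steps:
G = 0
Y(U, d) = 4/(6 + U) (Y(U, d) = (0 + 4)/(U + 6) = 4/(6 + U))
l(g) = ⅓ (l(g) = 4/(6 + 6) = 4/12 = 4*(1/12) = ⅓)
l(-10) - z(-10, 9) = ⅓ - 1*(-10) = ⅓ + 10 = 31/3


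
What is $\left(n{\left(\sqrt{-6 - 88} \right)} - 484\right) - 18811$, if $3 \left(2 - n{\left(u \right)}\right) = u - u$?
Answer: $-19293$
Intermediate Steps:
$n{\left(u \right)} = 2$ ($n{\left(u \right)} = 2 - \frac{u - u}{3} = 2 - 0 = 2 + 0 = 2$)
$\left(n{\left(\sqrt{-6 - 88} \right)} - 484\right) - 18811 = \left(2 - 484\right) - 18811 = -482 - 18811 = -19293$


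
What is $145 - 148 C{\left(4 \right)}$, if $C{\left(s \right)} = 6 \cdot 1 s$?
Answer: $-3407$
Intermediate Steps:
$C{\left(s \right)} = 6 s$
$145 - 148 C{\left(4 \right)} = 145 - 148 \cdot 6 \cdot 4 = 145 - 3552 = -3407$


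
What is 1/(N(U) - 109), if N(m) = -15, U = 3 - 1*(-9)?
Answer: -1/124 ≈ -0.0080645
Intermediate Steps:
U = 12 (U = 3 + 9 = 12)
1/(N(U) - 109) = 1/(-15 - 109) = 1/(-124) = -1/124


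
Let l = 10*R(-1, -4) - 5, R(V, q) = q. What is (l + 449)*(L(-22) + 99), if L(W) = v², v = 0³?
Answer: 39996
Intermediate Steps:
l = -45 (l = 10*(-4) - 5 = -40 - 5 = -45)
v = 0
L(W) = 0 (L(W) = 0² = 0)
(l + 449)*(L(-22) + 99) = (-45 + 449)*(0 + 99) = 404*99 = 39996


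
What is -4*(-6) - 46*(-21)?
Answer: 990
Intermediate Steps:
-4*(-6) - 46*(-21) = 24 + 966 = 990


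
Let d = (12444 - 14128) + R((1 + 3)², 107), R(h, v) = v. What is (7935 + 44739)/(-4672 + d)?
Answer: -17558/2083 ≈ -8.4292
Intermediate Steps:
d = -1577 (d = (12444 - 14128) + 107 = -1684 + 107 = -1577)
(7935 + 44739)/(-4672 + d) = (7935 + 44739)/(-4672 - 1577) = 52674/(-6249) = 52674*(-1/6249) = -17558/2083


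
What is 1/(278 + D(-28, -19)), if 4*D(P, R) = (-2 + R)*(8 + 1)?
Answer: 4/923 ≈ 0.0043337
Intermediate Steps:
D(P, R) = -9/2 + 9*R/4 (D(P, R) = ((-2 + R)*(8 + 1))/4 = ((-2 + R)*9)/4 = (-18 + 9*R)/4 = -9/2 + 9*R/4)
1/(278 + D(-28, -19)) = 1/(278 + (-9/2 + (9/4)*(-19))) = 1/(278 + (-9/2 - 171/4)) = 1/(278 - 189/4) = 1/(923/4) = 4/923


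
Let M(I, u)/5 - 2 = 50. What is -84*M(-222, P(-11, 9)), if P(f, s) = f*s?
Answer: -21840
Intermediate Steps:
M(I, u) = 260 (M(I, u) = 10 + 5*50 = 10 + 250 = 260)
-84*M(-222, P(-11, 9)) = -84*260 = -21840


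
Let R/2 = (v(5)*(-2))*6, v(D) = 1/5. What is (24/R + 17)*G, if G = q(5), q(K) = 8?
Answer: 96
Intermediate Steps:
v(D) = ⅕
G = 8
R = -24/5 (R = 2*(((⅕)*(-2))*6) = 2*(-⅖*6) = 2*(-12/5) = -24/5 ≈ -4.8000)
(24/R + 17)*G = (24/(-24/5) + 17)*8 = (24*(-5/24) + 17)*8 = (-5 + 17)*8 = 12*8 = 96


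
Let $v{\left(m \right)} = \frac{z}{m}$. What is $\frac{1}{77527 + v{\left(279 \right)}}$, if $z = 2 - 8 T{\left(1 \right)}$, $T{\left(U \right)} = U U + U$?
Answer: $\frac{279}{21630019} \approx 1.2899 \cdot 10^{-5}$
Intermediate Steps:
$T{\left(U \right)} = U + U^{2}$ ($T{\left(U \right)} = U^{2} + U = U + U^{2}$)
$z = -14$ ($z = 2 - 8 \cdot 1 \left(1 + 1\right) = 2 - 8 \cdot 1 \cdot 2 = 2 - 16 = -14$)
$v{\left(m \right)} = - \frac{14}{m}$
$\frac{1}{77527 + v{\left(279 \right)}} = \frac{1}{77527 - \frac{14}{279}} = \frac{1}{\frac{21630019}{279}} = \frac{279}{21630019}$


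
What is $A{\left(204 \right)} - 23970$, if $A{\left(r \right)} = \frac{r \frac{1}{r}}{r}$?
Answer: $- \frac{4889879}{204} \approx -23970.0$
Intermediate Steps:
$A{\left(r \right)} = \frac{1}{r}$ ($A{\left(r \right)} = 1 \frac{1}{r} = \frac{1}{r}$)
$A{\left(204 \right)} - 23970 = \frac{1}{204} - 23970 = - \frac{4889879}{204}$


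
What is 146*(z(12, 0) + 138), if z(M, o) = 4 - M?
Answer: 18980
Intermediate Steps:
146*(z(12, 0) + 138) = 146*((4 - 1*12) + 138) = 146*((4 - 12) + 138) = 146*(-8 + 138) = 146*130 = 18980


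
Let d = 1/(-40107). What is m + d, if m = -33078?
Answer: -1326659347/40107 ≈ -33078.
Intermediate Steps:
d = -1/40107 ≈ -2.4933e-5
m + d = -33078 - 1/40107 = -1326659347/40107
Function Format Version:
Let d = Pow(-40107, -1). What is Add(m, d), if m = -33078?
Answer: Rational(-1326659347, 40107) ≈ -33078.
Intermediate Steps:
d = Rational(-1, 40107) ≈ -2.4933e-5
Add(m, d) = Add(-33078, Rational(-1, 40107)) = Rational(-1326659347, 40107)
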